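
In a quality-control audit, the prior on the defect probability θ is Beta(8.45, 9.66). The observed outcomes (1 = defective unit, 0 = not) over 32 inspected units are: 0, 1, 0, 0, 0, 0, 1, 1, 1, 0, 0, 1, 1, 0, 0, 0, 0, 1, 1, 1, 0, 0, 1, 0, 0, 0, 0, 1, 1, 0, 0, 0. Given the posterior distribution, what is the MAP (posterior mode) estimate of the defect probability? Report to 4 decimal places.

The Beta prior is conjugate to a Binomial/Bernoulli likelihood; the update adds successes to α and failures to β.
Posterior: Beta(α+k, β+n−k) = Beta(8.45+12, 9.66+20) = Beta(20.45, 29.66).
Mode of Beta(a,b) for a,b>1 is (a−1)/(a+b−2) = 19.45/48.11 = 0.4043.

0.4043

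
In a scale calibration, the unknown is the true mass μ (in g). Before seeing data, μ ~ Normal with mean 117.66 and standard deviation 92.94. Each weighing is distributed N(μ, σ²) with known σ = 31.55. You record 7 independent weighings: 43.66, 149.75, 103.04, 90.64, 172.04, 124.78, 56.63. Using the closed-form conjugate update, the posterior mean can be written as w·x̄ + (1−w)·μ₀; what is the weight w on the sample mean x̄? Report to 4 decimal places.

0.9838

For Normal data with known variance σ², a Normal(μ₀, σ₀²) prior on μ is conjugate. Posterior precision = 1/σ₀² + n/σ²; posterior mean is the precision-weighted average of μ₀ and x̄.
σ₀² = 92.94² = 8637.8436, σ² = 31.55² = 995.4025. Prior precision 1/σ₀² = 1/8637.8436; data precision n/σ² = 7/995.4025.
w = (n/σ²)/(1/σ₀² + n/σ²) = n·σ₀²/(σ² + n·σ₀²) = 7·8637.8436/(995.4025 + 7·8637.8436) = 60464.9052/61460.3077 = 0.9838.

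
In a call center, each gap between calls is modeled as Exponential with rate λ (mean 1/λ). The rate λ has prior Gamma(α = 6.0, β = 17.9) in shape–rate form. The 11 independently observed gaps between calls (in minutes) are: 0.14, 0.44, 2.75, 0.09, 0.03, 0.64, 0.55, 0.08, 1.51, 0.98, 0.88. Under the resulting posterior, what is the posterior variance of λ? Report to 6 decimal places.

0.025167

With a Gamma(shape α, rate β) prior on the exponential rate λ, the posterior after n observations with total T = Σxᵢ is Gamma(α+n, β+T).
Sum of observations T = 8.09 minutes; n = 11.
Posterior: Gamma(6.0+11, 17.9+8.09) = Gamma(17.0, 25.99).
Var = α/β² = 0.025167.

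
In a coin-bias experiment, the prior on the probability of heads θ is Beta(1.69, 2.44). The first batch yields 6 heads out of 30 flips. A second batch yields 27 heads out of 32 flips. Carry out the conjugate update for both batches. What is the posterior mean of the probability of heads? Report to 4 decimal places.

The Beta prior is conjugate to a Binomial/Bernoulli likelihood; the update adds successes to α and failures to β.
After batch 1: Beta(1.69+6, 2.44+24) = Beta(7.69, 26.44).
After batch 2: Beta(7.69+27, 26.44+5) = Beta(34.69, 31.44).
Posterior mean = α/(α+β) = 34.69/66.13 = 0.5246.

0.5246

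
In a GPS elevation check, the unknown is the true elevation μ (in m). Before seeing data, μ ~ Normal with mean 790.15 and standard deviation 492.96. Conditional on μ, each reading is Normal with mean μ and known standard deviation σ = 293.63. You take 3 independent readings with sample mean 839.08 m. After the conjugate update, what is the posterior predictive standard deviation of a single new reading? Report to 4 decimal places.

334.5425

For Normal data with known variance σ², a Normal(μ₀, σ₀²) prior on μ is conjugate. Posterior precision = 1/σ₀² + n/σ²; posterior mean is the precision-weighted average of μ₀ and x̄.
σ₀² = 492.96² = 243009.5616, σ² = 293.63² = 86218.5769; σ² + n·σ₀² = 86218.5769 + 3·243009.5616 = 815247.2617.
Posterior precision = 1/σ₀² + n/σ² = 1/243009.5616 + 3/86218.5769 = (σ² + n·σ₀²)/(σ₀²σ²) = 815247.2617/(243009.5616·86218.5769); posterior variance σₙ² = σ₀²σ²/(σ² + n·σ₀²) = 243009.5616·86218.5769/815247.2617 = 25700.102973.
Predictive variance for one new observation = σₙ² + σ² = 243009.5616·86218.5769/815247.2617 + 86218.5769 = σ²·(σ₀² + 815247.2617)/815247.2617 = 86218.5769·1058256.8233/815247.2617 = 111918.679873; SD = √(86218.5769·1058256.8233/815247.2617) = 334.5425.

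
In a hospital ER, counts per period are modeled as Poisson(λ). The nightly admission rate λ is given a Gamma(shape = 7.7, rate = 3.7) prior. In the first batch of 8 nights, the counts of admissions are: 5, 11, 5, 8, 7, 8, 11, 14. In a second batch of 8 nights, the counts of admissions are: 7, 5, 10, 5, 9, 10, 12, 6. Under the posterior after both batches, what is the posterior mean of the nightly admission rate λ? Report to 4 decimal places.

7.1421

With a Gamma(shape α, rate β) prior, the Poisson likelihood is conjugate: the posterior is Gamma(α + ΣXᵢ, β + n).
Batch 1: sum of counts S = 69 over n = 8 nights.
After batch 1: Gamma(α+S, β+n) = Gamma(7.7+69, 3.7+8) = Gamma(76.7, 11.7).
Batch 2: sum of counts S = 64 over n = 8 nights.
After batch 2: Gamma(α+S, β+n) = Gamma(76.7+64, 11.7+8) = Gamma(140.7, 19.7).
Posterior mean = α/β = 140.7/19.7 = 7.1421.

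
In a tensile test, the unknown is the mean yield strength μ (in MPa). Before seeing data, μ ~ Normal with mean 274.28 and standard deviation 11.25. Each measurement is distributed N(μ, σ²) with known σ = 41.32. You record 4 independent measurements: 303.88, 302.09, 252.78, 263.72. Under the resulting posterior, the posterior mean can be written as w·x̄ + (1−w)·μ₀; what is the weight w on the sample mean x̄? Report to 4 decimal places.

For Normal data with known variance σ², a Normal(μ₀, σ₀²) prior on μ is conjugate. Posterior precision = 1/σ₀² + n/σ²; posterior mean is the precision-weighted average of μ₀ and x̄.
σ₀² = 11.25² = 126.5625, σ² = 41.32² = 1707.3424. Prior precision 1/σ₀² = 1/126.5625; data precision n/σ² = 4/1707.3424.
w = (n/σ²)/(1/σ₀² + n/σ²) = n·σ₀²/(σ² + n·σ₀²) = 4·126.5625/(1707.3424 + 4·126.5625) = 506.25/2213.5924 = 0.2287.

0.2287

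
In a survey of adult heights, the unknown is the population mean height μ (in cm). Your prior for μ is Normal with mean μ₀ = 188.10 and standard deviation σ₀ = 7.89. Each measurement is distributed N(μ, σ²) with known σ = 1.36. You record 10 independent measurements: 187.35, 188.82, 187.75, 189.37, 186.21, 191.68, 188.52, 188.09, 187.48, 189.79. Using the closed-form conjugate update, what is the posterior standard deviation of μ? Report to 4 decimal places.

0.4294

For Normal data with known variance σ², a Normal(μ₀, σ₀²) prior on μ is conjugate. Posterior precision = 1/σ₀² + n/σ²; posterior mean is the precision-weighted average of μ₀ and x̄.
σ₀² = 7.89² = 62.2521, σ² = 1.36² = 1.8496; σ² + n·σ₀² = 1.8496 + 10·62.2521 = 624.3706.
Posterior precision = 1/σ₀² + n/σ² = 1/62.2521 + 10/1.8496 = (σ² + n·σ₀²)/(σ₀²σ²) = 624.3706/(62.2521·1.8496); posterior variance σₙ² = σ₀²σ²/(σ² + n·σ₀²) = 62.2521·1.8496/624.3706 = 0.184412.
Posterior SD = √σₙ² = √(62.2521·1.8496/624.3706) = 0.4294.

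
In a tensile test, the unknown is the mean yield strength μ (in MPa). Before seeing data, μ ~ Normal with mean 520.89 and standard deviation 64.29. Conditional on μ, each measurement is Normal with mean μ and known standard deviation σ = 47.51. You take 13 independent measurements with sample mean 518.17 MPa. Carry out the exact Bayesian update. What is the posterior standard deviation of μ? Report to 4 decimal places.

12.9086

For Normal data with known variance σ², a Normal(μ₀, σ₀²) prior on μ is conjugate. Posterior precision = 1/σ₀² + n/σ²; posterior mean is the precision-weighted average of μ₀ and x̄.
σ₀² = 64.29² = 4133.2041, σ² = 47.51² = 2257.2001; σ² + n·σ₀² = 2257.2001 + 13·4133.2041 = 55988.8534.
Posterior precision = 1/σ₀² + n/σ² = 1/4133.2041 + 13/2257.2001 = (σ² + n·σ₀²)/(σ₀²σ²) = 55988.8534/(4133.2041·2257.2001); posterior variance σₙ² = σ₀²σ²/(σ² + n·σ₀²) = 4133.2041·2257.2001/55988.8534 = 166.630823.
Posterior SD = √σₙ² = √(4133.2041·2257.2001/55988.8534) = 12.9086.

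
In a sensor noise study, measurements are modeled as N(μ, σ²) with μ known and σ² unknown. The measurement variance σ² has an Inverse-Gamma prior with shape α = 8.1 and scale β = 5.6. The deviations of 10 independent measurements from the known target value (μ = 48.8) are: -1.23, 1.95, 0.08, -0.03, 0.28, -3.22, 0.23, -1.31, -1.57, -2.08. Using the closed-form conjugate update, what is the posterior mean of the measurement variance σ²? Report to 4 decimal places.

With known mean μ and an Inverse-Gamma(α, β) prior on σ², the Normal likelihood is conjugate: posterior is Inv-Gamma(α + n/2, β + Σ(xᵢ−μ)²/2).
Σ(xᵢ−μ)² = (-1.23)² + (1.95)² + (0.08)² + (-0.03)² + (0.28)² + (-3.22)² + (0.23)² + (-1.31)² + (-1.57)² + (-2.08)² = 24.3298.
Posterior: Inv-Gamma(8.1 + 10/2, 5.6 + 24.3298/2) = Inv-Gamma(13.10, 17.76490).
E[σ²|data] = β/(α−1) = 17.76490/12.10 = 1.4682.

1.4682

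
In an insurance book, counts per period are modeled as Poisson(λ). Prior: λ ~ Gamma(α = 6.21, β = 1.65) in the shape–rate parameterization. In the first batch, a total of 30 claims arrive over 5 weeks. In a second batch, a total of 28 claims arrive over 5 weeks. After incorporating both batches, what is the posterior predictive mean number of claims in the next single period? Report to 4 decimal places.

5.5116

With a Gamma(shape α, rate β) prior, the Poisson likelihood is conjugate: the posterior is Gamma(α + ΣXᵢ, β + n).
After batch 1: Gamma(α+S, β+n) = Gamma(6.21+30, 1.65+5) = Gamma(36.21, 6.65).
After batch 2: Gamma(α+S, β+n) = Gamma(36.21+28, 6.65+5) = Gamma(64.21, 11.65).
The predictive distribution for one future period is NegBinom with mean α/β = 5.5116.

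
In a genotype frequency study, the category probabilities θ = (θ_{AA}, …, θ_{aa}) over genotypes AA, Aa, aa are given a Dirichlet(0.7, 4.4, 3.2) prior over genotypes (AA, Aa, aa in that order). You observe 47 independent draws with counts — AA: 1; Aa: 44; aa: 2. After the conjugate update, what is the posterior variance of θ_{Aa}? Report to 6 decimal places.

The Dirichlet prior is conjugate to the Multinomial likelihood: each posterior αⱼ = prior αⱼ + observed count nⱼ.
Posterior concentration: (1.7, 48.4, 5.2), total = 55.3.
Var[θ_j] = α_j(Σα−α_j)/((Σα)²(Σα+1)) = 48.4·6.9/(55.3²·56.3) = 0.001940.

0.001940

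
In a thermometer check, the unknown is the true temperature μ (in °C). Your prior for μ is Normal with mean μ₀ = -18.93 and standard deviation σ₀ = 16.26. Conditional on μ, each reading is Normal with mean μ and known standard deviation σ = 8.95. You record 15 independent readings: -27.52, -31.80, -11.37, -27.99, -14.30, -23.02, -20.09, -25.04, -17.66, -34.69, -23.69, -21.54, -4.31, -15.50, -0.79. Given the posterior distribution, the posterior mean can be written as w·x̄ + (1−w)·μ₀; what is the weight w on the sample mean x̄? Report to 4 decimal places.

For Normal data with known variance σ², a Normal(μ₀, σ₀²) prior on μ is conjugate. Posterior precision = 1/σ₀² + n/σ²; posterior mean is the precision-weighted average of μ₀ and x̄.
σ₀² = 16.26² = 264.3876, σ² = 8.95² = 80.1025. Prior precision 1/σ₀² = 1/264.3876; data precision n/σ² = 15/80.1025.
w = (n/σ²)/(1/σ₀² + n/σ²) = n·σ₀²/(σ² + n·σ₀²) = 15·264.3876/(80.1025 + 15·264.3876) = 3965.814/4045.9165 = 0.9802.

0.9802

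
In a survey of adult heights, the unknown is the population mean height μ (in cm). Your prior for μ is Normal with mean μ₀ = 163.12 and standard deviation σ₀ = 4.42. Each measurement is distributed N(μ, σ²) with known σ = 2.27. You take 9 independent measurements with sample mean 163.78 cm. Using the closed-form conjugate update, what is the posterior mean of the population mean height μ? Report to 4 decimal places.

163.7612

For Normal data with known variance σ², a Normal(μ₀, σ₀²) prior on μ is conjugate. Posterior precision = 1/σ₀² + n/σ²; posterior mean is the precision-weighted average of μ₀ and x̄.
n·x̄ = 9·163.78 = 1474.02.
σ₀² = 4.42² = 19.5364, σ² = 2.27² = 5.1529; σ² + n·σ₀² = 5.1529 + 9·19.5364 = 180.9805.
Posterior mean = (μ₀/σ₀² + n·x̄/σ²)/(1/σ₀² + n/σ²) = (σ²·μ₀ + σ₀²·n·x̄)/(σ² + n·σ₀²) = (5.1529·163.12 + 19.5364·1474.02)/180.9805 = 29637.585376/180.9805 = 163.7612.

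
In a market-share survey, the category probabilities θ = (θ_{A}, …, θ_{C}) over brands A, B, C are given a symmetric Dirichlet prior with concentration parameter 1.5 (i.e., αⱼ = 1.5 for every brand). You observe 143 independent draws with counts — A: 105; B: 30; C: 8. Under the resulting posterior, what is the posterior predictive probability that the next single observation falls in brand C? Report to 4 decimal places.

0.0644

The Dirichlet prior is conjugate to the Multinomial likelihood: each posterior αⱼ = prior αⱼ + observed count nⱼ.
Posterior concentration: (106.5, 31.5, 9.5), total = 147.5.
P(next = C | data) = α_{C}/Σα = 0.0644.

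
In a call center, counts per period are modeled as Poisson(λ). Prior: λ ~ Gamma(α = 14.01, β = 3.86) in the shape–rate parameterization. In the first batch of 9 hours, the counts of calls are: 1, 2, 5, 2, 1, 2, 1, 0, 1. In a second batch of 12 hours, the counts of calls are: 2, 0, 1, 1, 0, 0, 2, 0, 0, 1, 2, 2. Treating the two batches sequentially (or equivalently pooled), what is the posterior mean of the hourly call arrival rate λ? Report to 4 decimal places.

1.6094

With a Gamma(shape α, rate β) prior, the Poisson likelihood is conjugate: the posterior is Gamma(α + ΣXᵢ, β + n).
Batch 1: sum of counts S = 15 over n = 9 hours.
After batch 1: Gamma(α+S, β+n) = Gamma(14.01+15, 3.86+9) = Gamma(29.01, 12.86).
Batch 2: sum of counts S = 11 over n = 12 hours.
After batch 2: Gamma(α+S, β+n) = Gamma(29.01+11, 12.86+12) = Gamma(40.01, 24.86).
Posterior mean = α/β = 40.01/24.86 = 1.6094.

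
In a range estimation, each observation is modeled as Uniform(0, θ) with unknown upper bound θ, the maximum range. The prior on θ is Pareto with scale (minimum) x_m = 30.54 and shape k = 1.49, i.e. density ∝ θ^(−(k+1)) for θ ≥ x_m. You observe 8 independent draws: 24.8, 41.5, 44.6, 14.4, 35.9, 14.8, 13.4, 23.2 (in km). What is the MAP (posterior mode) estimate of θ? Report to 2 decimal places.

44.60

A Pareto(scale x_m, shape k) prior on the upper bound θ of Uniform(0, θ) is conjugate: posterior is Pareto(max(x_m, max xᵢ), k + n).
Sample maximum = 44.6; prior scale x_m = 30.54 → posterior scale = max = 44.60.
Posterior shape = 1.49 + 8 = 9.49.
The Pareto density is decreasing on [x_m, ∞), so the mode is x_m = 44.60.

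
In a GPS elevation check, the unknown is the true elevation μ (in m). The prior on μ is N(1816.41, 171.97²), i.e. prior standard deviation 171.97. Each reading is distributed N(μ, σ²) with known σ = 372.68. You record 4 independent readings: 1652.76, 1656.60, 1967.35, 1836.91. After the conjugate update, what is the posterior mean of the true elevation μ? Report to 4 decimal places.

1798.9292

For Normal data with known variance σ², a Normal(μ₀, σ₀²) prior on μ is conjugate. Posterior precision = 1/σ₀² + n/σ²; posterior mean is the precision-weighted average of μ₀ and x̄.
Σxᵢ = 1652.76 + 1656.60 + 1967.35 + 1836.91 = 7113.62, so n·x̄ = 7113.62.
σ₀² = 171.97² = 29573.6809, σ² = 372.68² = 138890.3824; σ² + n·σ₀² = 138890.3824 + 4·29573.6809 = 257185.106.
Posterior mean = (μ₀/σ₀² + n·x̄/σ²)/(1/σ₀² + n/σ²) = (σ²·μ₀ + σ₀²·n·x̄)/(σ² + n·σ₀²) = (138890.3824·1816.41 + 29573.6809·7113.62)/257185.106 = 462657807.419042/257185.106 = 1798.9292.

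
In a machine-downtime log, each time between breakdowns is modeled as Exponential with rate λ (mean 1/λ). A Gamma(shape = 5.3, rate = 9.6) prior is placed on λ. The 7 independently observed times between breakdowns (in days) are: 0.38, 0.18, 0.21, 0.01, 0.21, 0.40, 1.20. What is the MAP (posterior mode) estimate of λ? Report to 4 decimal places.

With a Gamma(shape α, rate β) prior on the exponential rate λ, the posterior after n observations with total T = Σxᵢ is Gamma(α+n, β+T).
Sum of observations T = 2.59 days; n = 7.
Posterior: Gamma(5.3+7, 9.6+2.59) = Gamma(12.3, 12.19).
Mode = (α−1)/β = 0.9270.

0.9270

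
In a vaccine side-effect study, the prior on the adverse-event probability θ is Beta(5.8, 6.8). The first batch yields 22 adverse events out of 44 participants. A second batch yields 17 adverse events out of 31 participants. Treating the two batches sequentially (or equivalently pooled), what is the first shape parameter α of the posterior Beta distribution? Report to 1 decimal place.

The Beta prior is conjugate to a Binomial/Bernoulli likelihood; the update adds successes to α and failures to β.
After batch 1: Beta(5.8+22, 6.8+22) = Beta(27.8, 28.8).
After batch 2: Beta(27.8+17, 28.8+14) = Beta(44.8, 42.8).
Posterior α = 44.8.

44.8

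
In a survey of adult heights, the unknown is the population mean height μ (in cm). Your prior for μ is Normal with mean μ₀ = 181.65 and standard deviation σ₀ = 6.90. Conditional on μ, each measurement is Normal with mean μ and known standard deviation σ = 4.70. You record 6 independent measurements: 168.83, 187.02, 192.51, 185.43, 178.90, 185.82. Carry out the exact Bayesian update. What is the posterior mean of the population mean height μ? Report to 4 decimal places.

For Normal data with known variance σ², a Normal(μ₀, σ₀²) prior on μ is conjugate. Posterior precision = 1/σ₀² + n/σ²; posterior mean is the precision-weighted average of μ₀ and x̄.
Σxᵢ = 168.83 + 187.02 + 192.51 + 185.43 + 178.90 + 185.82 = 1098.51, so n·x̄ = 1098.51.
σ₀² = 6.90² = 47.61, σ² = 4.70² = 22.09; σ² + n·σ₀² = 22.09 + 6·47.61 = 307.75.
Posterior mean = (μ₀/σ₀² + n·x̄/σ²)/(1/σ₀² + n/σ²) = (σ²·μ₀ + σ₀²·n·x̄)/(σ² + n·σ₀²) = (22.09·181.65 + 47.61·1098.51)/307.75 = 56312.7096/307.75 = 182.9820.

182.9820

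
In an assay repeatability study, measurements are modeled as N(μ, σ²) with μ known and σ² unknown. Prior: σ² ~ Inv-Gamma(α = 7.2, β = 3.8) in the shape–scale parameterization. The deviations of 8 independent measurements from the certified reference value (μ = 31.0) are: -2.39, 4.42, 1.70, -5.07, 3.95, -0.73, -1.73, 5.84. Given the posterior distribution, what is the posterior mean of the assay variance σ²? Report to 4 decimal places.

5.6214

With known mean μ and an Inverse-Gamma(α, β) prior on σ², the Normal likelihood is conjugate: posterior is Inv-Gamma(α + n/2, β + Σ(xᵢ−μ)²/2).
Σ(xᵢ−μ)² = (-2.39)² + (4.42)² + (1.70)² + (-5.07)² + (3.95)² + (-0.73)² + (-1.73)² + (5.84)² = 107.0773.
Posterior: Inv-Gamma(7.2 + 8/2, 3.8 + 107.0773/2) = Inv-Gamma(11.20, 57.33865).
E[σ²|data] = β/(α−1) = 57.33865/10.20 = 5.6214.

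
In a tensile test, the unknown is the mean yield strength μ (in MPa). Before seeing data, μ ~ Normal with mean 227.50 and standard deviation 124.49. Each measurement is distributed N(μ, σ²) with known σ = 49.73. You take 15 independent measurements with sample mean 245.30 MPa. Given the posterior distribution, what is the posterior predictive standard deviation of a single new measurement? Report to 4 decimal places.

For Normal data with known variance σ², a Normal(μ₀, σ₀²) prior on μ is conjugate. Posterior precision = 1/σ₀² + n/σ²; posterior mean is the precision-weighted average of μ₀ and x̄.
σ₀² = 124.49² = 15497.7601, σ² = 49.73² = 2473.0729; σ² + n·σ₀² = 2473.0729 + 15·15497.7601 = 234939.4744.
Posterior precision = 1/σ₀² + n/σ² = 1/15497.7601 + 15/2473.0729 = (σ² + n·σ₀²)/(σ₀²σ²) = 234939.4744/(15497.7601·2473.0729); posterior variance σₙ² = σ₀²σ²/(σ² + n·σ₀²) = 15497.7601·2473.0729/234939.4744 = 163.136019.
Predictive variance for one new observation = σₙ² + σ² = 15497.7601·2473.0729/234939.4744 + 2473.0729 = σ²·(σ₀² + 234939.4744)/234939.4744 = 2473.0729·250437.2345/234939.4744 = 2636.208919; SD = √(2473.0729·250437.2345/234939.4744) = 51.3440.

51.3440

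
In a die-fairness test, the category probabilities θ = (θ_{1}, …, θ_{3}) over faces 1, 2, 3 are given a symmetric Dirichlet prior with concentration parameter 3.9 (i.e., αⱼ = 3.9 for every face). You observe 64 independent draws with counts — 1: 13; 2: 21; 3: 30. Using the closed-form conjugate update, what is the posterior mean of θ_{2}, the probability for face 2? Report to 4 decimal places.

0.3289

The Dirichlet prior is conjugate to the Multinomial likelihood: each posterior αⱼ = prior αⱼ + observed count nⱼ.
Posterior concentration: (16.9, 24.9, 33.9), total = 75.7.
E[θ_{2}|data] = α_{2}/Σα = 24.9/75.7 = 0.3289.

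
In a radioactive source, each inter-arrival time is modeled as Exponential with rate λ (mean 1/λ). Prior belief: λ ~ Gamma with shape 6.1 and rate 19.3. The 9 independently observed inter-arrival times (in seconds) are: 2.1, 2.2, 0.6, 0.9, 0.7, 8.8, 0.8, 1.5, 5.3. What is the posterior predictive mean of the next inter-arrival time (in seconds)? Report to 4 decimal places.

With a Gamma(shape α, rate β) prior on the exponential rate λ, the posterior after n observations with total T = Σxᵢ is Gamma(α+n, β+T).
Sum of observations T = 22.9 seconds; n = 9.
Posterior: Gamma(6.1+9, 19.3+22.9) = Gamma(15.1, 42.2).
The predictive distribution for the next observation is Lomax; its mean is β/(α−1) = 42.2/14.1 = 2.9929.

2.9929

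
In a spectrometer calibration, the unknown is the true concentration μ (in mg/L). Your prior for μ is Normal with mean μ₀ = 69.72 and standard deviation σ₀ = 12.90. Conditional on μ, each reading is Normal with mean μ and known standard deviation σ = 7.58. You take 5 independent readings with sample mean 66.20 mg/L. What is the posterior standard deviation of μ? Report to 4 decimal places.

For Normal data with known variance σ², a Normal(μ₀, σ₀²) prior on μ is conjugate. Posterior precision = 1/σ₀² + n/σ²; posterior mean is the precision-weighted average of μ₀ and x̄.
σ₀² = 12.90² = 166.41, σ² = 7.58² = 57.4564; σ² + n·σ₀² = 57.4564 + 5·166.41 = 889.5064.
Posterior precision = 1/σ₀² + n/σ² = 1/166.41 + 5/57.4564 = (σ² + n·σ₀²)/(σ₀²σ²) = 889.5064/(166.41·57.4564); posterior variance σₙ² = σ₀²σ²/(σ² + n·σ₀²) = 166.41·57.4564/889.5064 = 10.749017.
Posterior SD = √σₙ² = √(166.41·57.4564/889.5064) = 3.2786.

3.2786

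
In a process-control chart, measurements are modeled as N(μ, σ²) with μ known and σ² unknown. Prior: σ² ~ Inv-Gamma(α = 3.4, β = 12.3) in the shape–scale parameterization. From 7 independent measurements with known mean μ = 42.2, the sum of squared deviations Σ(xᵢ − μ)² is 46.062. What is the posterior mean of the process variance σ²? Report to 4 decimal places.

5.9883

With known mean μ and an Inverse-Gamma(α, β) prior on σ², the Normal likelihood is conjugate: posterior is Inv-Gamma(α + n/2, β + Σ(xᵢ−μ)²/2).
Posterior: Inv-Gamma(3.4 + 7/2, 12.3 + 46.062/2) = Inv-Gamma(6.90, 35.3310).
E[σ²|data] = β/(α−1) = 35.3310/5.90 = 5.9883.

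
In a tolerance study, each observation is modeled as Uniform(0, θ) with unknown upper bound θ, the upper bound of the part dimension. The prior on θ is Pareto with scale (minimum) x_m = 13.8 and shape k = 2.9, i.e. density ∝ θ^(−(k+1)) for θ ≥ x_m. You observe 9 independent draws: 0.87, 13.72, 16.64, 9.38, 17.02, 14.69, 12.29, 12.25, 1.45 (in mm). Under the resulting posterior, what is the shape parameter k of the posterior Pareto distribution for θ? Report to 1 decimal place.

11.9

A Pareto(scale x_m, shape k) prior on the upper bound θ of Uniform(0, θ) is conjugate: posterior is Pareto(max(x_m, max xᵢ), k + n).
Sample maximum = 17.02; prior scale x_m = 13.8 → posterior scale = max = 17.02.
Posterior shape = 2.9 + 9 = 11.9.
Posterior shape k = 11.9.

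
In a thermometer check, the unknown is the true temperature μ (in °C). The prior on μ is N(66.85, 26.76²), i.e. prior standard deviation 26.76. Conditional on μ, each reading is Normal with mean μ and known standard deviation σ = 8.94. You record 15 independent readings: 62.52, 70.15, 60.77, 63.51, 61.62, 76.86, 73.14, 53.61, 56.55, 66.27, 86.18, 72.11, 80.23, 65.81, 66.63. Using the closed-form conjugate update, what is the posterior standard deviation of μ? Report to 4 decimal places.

For Normal data with known variance σ², a Normal(μ₀, σ₀²) prior on μ is conjugate. Posterior precision = 1/σ₀² + n/σ²; posterior mean is the precision-weighted average of μ₀ and x̄.
σ₀² = 26.76² = 716.0976, σ² = 8.94² = 79.9236; σ² + n·σ₀² = 79.9236 + 15·716.0976 = 10821.3876.
Posterior precision = 1/σ₀² + n/σ² = 1/716.0976 + 15/79.9236 = (σ² + n·σ₀²)/(σ₀²σ²) = 10821.3876/(716.0976·79.9236); posterior variance σₙ² = σ₀²σ²/(σ² + n·σ₀²) = 716.0976·79.9236/10821.3876 = 5.288887.
Posterior SD = √σₙ² = √(716.0976·79.9236/10821.3876) = 2.2998.

2.2998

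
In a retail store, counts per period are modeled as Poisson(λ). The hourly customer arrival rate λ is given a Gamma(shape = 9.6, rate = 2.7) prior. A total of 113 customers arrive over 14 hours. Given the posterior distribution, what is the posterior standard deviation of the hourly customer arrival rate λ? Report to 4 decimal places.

0.6630

With a Gamma(shape α, rate β) prior, the Poisson likelihood is conjugate: the posterior is Gamma(α + ΣXᵢ, β + n).
Posterior: Gamma(α+S, β+n) = Gamma(9.6+113, 2.7+14) = Gamma(122.6, 16.7).
SD = √α/β = √122.6/16.7 = 0.6630.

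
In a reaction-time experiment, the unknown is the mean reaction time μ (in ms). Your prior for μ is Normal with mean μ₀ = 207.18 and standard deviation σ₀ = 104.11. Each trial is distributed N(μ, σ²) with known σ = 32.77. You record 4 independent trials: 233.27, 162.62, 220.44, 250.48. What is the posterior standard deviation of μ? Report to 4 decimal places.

For Normal data with known variance σ², a Normal(μ₀, σ₀²) prior on μ is conjugate. Posterior precision = 1/σ₀² + n/σ²; posterior mean is the precision-weighted average of μ₀ and x̄.
σ₀² = 104.11² = 10838.8921, σ² = 32.77² = 1073.8729; σ² + n·σ₀² = 1073.8729 + 4·10838.8921 = 44429.4413.
Posterior precision = 1/σ₀² + n/σ² = 1/10838.8921 + 4/1073.8729 = (σ² + n·σ₀²)/(σ₀²σ²) = 44429.4413/(10838.8921·1073.8729); posterior variance σₙ² = σ₀²σ²/(σ² + n·σ₀²) = 10838.8921·1073.8729/44429.4413 = 261.979268.
Posterior SD = √σₙ² = √(10838.8921·1073.8729/44429.4413) = 16.1858.

16.1858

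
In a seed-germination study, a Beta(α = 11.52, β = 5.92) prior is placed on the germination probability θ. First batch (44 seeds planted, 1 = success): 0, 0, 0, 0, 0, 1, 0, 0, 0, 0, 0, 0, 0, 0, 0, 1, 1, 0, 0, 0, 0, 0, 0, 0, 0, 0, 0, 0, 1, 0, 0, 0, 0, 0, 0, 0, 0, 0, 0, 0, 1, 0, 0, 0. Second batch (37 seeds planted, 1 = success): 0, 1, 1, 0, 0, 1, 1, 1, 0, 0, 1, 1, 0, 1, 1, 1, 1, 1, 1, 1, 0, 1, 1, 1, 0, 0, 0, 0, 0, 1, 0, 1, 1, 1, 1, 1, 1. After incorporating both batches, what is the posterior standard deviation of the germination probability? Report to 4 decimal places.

0.0494

The Beta prior is conjugate to a Binomial/Bernoulli likelihood; the update adds successes to α and failures to β.
After batch 1: Beta(11.52+5, 5.92+39) = Beta(16.52, 44.92).
After batch 2: Beta(16.52+24, 44.92+13) = Beta(40.52, 57.92).
Var = αβ/((α+β)²(α+β+1)) = 40.52·57.92/(98.44²·99.44) = 0.00243553; SD = √0.00243553 = 0.0494.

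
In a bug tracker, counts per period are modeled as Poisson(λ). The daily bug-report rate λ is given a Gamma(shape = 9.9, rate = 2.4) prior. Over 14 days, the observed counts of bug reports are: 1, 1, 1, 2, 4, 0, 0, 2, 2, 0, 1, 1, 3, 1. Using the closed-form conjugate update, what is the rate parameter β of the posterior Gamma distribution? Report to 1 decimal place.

With a Gamma(shape α, rate β) prior, the Poisson likelihood is conjugate: the posterior is Gamma(α + ΣXᵢ, β + n).
Sum of counts S = 19 over n = 14 days.
Posterior: Gamma(α+S, β+n) = Gamma(9.9+19, 2.4+14) = Gamma(28.9, 16.4).
Posterior β = 16.4.

16.4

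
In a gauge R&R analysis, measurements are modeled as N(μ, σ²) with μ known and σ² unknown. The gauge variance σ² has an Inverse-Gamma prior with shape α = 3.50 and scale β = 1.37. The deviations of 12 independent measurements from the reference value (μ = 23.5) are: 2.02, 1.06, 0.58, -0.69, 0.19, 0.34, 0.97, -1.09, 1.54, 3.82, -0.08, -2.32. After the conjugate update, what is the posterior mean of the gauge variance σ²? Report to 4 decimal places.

With known mean μ and an Inverse-Gamma(α, β) prior on σ², the Normal likelihood is conjugate: posterior is Inv-Gamma(α + n/2, β + Σ(xᵢ−μ)²/2).
Σ(xᵢ−μ)² = (2.02)² + (1.06)² + (0.58)² + (-0.69)² + (0.19)² + (0.34)² + (0.97)² + (-1.09)² + (1.54)² + (3.82)² + (-0.08)² + (-2.32)² = 30.6500.
Posterior: Inv-Gamma(3.50 + 12/2, 1.37 + 30.6500/2) = Inv-Gamma(9.50, 16.69500).
E[σ²|data] = β/(α−1) = 16.69500/8.50 = 1.9641.

1.9641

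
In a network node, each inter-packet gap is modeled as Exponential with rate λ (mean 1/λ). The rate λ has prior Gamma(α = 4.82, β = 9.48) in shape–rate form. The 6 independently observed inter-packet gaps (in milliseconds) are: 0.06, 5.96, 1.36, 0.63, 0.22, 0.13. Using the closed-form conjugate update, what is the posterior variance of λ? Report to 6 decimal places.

0.033997

With a Gamma(shape α, rate β) prior on the exponential rate λ, the posterior after n observations with total T = Σxᵢ is Gamma(α+n, β+T).
Sum of observations T = 8.36 milliseconds; n = 6.
Posterior: Gamma(4.82+6, 9.48+8.36) = Gamma(10.82, 17.84).
Var = α/β² = 0.033997.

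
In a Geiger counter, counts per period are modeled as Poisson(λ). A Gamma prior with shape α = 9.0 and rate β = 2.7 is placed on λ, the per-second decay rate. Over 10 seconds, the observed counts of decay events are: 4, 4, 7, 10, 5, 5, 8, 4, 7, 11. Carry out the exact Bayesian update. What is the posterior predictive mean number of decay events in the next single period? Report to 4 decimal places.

With a Gamma(shape α, rate β) prior, the Poisson likelihood is conjugate: the posterior is Gamma(α + ΣXᵢ, β + n).
Sum of counts S = 65 over n = 10 seconds.
Posterior: Gamma(α+S, β+n) = Gamma(9.0+65, 2.7+10) = Gamma(74.0, 12.7).
The predictive distribution for one future period is NegBinom with mean α/β = 5.8268.

5.8268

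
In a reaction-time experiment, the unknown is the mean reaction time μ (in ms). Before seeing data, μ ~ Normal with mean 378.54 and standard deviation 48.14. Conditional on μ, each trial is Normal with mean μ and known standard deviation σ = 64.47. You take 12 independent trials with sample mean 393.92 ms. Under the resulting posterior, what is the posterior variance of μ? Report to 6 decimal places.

For Normal data with known variance σ², a Normal(μ₀, σ₀²) prior on μ is conjugate. Posterior precision = 1/σ₀² + n/σ²; posterior mean is the precision-weighted average of μ₀ and x̄.
σ₀² = 48.14² = 2317.4596, σ² = 64.47² = 4156.3809; σ² + n·σ₀² = 4156.3809 + 12·2317.4596 = 31965.8961.
Posterior precision = 1/σ₀² + n/σ² = 1/2317.4596 + 12/4156.3809 = (σ² + n·σ₀²)/(σ₀²σ²) = 31965.8961/(2317.4596·4156.3809); posterior variance σₙ² = σ₀²σ²/(σ² + n·σ₀²) = 2317.4596·4156.3809/31965.8961 = 301.328791.

301.328791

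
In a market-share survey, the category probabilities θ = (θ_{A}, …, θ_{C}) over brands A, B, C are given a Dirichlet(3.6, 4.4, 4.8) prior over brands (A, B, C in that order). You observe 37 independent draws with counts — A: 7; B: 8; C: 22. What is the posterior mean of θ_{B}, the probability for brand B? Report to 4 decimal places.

The Dirichlet prior is conjugate to the Multinomial likelihood: each posterior αⱼ = prior αⱼ + observed count nⱼ.
Posterior concentration: (10.6, 12.4, 26.8), total = 49.8.
E[θ_{B}|data] = α_{B}/Σα = 12.4/49.8 = 0.2490.

0.2490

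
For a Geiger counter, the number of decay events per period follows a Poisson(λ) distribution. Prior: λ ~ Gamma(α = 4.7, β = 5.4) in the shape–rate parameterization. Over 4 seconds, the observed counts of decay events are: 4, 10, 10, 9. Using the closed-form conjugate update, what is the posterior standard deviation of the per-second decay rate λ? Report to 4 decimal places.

0.6532

With a Gamma(shape α, rate β) prior, the Poisson likelihood is conjugate: the posterior is Gamma(α + ΣXᵢ, β + n).
Sum of counts S = 33 over n = 4 seconds.
Posterior: Gamma(α+S, β+n) = Gamma(4.7+33, 5.4+4) = Gamma(37.7, 9.4).
SD = √α/β = √37.7/9.4 = 0.6532.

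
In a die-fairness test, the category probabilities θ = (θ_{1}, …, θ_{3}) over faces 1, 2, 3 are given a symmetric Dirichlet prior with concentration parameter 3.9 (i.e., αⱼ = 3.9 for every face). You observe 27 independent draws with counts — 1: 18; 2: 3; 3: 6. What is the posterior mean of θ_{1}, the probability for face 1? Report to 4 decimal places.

The Dirichlet prior is conjugate to the Multinomial likelihood: each posterior αⱼ = prior αⱼ + observed count nⱼ.
Posterior concentration: (21.9, 6.9, 9.9), total = 38.7.
E[θ_{1}|data] = α_{1}/Σα = 21.9/38.7 = 0.5659.

0.5659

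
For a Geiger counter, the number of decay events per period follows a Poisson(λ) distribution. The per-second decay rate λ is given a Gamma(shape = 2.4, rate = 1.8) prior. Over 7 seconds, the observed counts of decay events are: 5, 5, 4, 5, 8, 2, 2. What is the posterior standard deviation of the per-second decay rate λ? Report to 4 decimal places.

0.6567

With a Gamma(shape α, rate β) prior, the Poisson likelihood is conjugate: the posterior is Gamma(α + ΣXᵢ, β + n).
Sum of counts S = 31 over n = 7 seconds.
Posterior: Gamma(α+S, β+n) = Gamma(2.4+31, 1.8+7) = Gamma(33.4, 8.8).
SD = √α/β = √33.4/8.8 = 0.6567.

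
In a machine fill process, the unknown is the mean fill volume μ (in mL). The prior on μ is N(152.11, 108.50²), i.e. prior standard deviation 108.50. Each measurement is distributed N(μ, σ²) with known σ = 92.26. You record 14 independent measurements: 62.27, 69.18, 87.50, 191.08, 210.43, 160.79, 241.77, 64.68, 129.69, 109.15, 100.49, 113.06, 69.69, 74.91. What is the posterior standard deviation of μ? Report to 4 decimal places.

For Normal data with known variance σ², a Normal(μ₀, σ₀²) prior on μ is conjugate. Posterior precision = 1/σ₀² + n/σ²; posterior mean is the precision-weighted average of μ₀ and x̄.
σ₀² = 108.50² = 11772.25, σ² = 92.26² = 8511.9076; σ² + n·σ₀² = 8511.9076 + 14·11772.25 = 173323.4076.
Posterior precision = 1/σ₀² + n/σ² = 1/11772.25 + 14/8511.9076 = (σ² + n·σ₀²)/(σ₀²σ²) = 173323.4076/(11772.25·8511.9076); posterior variance σₙ² = σ₀²σ²/(σ² + n·σ₀²) = 11772.25·8511.9076/173323.4076 = 578.134861.
Posterior SD = √σₙ² = √(11772.25·8511.9076/173323.4076) = 24.0444.

24.0444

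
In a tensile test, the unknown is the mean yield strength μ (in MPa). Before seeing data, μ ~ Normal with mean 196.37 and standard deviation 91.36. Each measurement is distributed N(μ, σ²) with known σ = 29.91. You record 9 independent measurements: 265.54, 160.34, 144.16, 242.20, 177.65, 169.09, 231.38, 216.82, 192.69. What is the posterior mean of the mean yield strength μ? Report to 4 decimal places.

199.9430

For Normal data with known variance σ², a Normal(μ₀, σ₀²) prior on μ is conjugate. Posterior precision = 1/σ₀² + n/σ²; posterior mean is the precision-weighted average of μ₀ and x̄.
Σxᵢ = 265.54 + 160.34 + 144.16 + 242.20 + 177.65 + 169.09 + 231.38 + 216.82 + 192.69 = 1799.87, so n·x̄ = 1799.87.
σ₀² = 91.36² = 8346.6496, σ² = 29.91² = 894.6081; σ² + n·σ₀² = 894.6081 + 9·8346.6496 = 76014.4545.
Posterior mean = (μ₀/σ₀² + n·x̄/σ²)/(1/σ₀² + n/σ²) = (σ²·μ₀ + σ₀²·n·x̄)/(σ² + n·σ₀²) = (894.6081·196.37 + 8346.6496·1799.87)/76014.4545 = 15198558.408149/76014.4545 = 199.9430.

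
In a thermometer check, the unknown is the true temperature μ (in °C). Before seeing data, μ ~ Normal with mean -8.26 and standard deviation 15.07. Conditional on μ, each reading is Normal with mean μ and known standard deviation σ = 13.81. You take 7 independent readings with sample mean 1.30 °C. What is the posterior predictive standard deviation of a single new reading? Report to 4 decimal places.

For Normal data with known variance σ², a Normal(μ₀, σ₀²) prior on μ is conjugate. Posterior precision = 1/σ₀² + n/σ²; posterior mean is the precision-weighted average of μ₀ and x̄.
σ₀² = 15.07² = 227.1049, σ² = 13.81² = 190.7161; σ² + n·σ₀² = 190.7161 + 7·227.1049 = 1780.4504.
Posterior precision = 1/σ₀² + n/σ² = 1/227.1049 + 7/190.7161 = (σ² + n·σ₀²)/(σ₀²σ²) = 1780.4504/(227.1049·190.7161); posterior variance σₙ² = σ₀²σ²/(σ² + n·σ₀²) = 227.1049·190.7161/1780.4504 = 24.326744.
Predictive variance for one new observation = σₙ² + σ² = 227.1049·190.7161/1780.4504 + 190.7161 = σ²·(σ₀² + 1780.4504)/1780.4504 = 190.7161·2007.5553/1780.4504 = 215.042844; SD = √(190.7161·2007.5553/1780.4504) = 14.6643.

14.6643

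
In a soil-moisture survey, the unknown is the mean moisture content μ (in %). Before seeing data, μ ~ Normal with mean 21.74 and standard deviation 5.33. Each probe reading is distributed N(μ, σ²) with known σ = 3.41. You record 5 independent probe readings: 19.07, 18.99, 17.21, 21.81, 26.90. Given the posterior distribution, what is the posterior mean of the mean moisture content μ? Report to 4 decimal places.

For Normal data with known variance σ², a Normal(μ₀, σ₀²) prior on μ is conjugate. Posterior precision = 1/σ₀² + n/σ²; posterior mean is the precision-weighted average of μ₀ and x̄.
Σxᵢ = 19.07 + 18.99 + 17.21 + 21.81 + 26.90 = 103.98, so n·x̄ = 103.98.
σ₀² = 5.33² = 28.4089, σ² = 3.41² = 11.6281; σ² + n·σ₀² = 11.6281 + 5·28.4089 = 153.6726.
Posterior mean = (μ₀/σ₀² + n·x̄/σ²)/(1/σ₀² + n/σ²) = (σ²·μ₀ + σ₀²·n·x̄)/(σ² + n·σ₀²) = (11.6281·21.74 + 28.4089·103.98)/153.6726 = 3206.752316/153.6726 = 20.8674.

20.8674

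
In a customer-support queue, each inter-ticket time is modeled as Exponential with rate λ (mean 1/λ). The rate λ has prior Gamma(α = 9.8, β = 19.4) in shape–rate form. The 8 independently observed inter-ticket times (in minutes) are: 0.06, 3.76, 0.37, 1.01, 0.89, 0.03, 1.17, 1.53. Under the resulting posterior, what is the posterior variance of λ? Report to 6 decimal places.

With a Gamma(shape α, rate β) prior on the exponential rate λ, the posterior after n observations with total T = Σxᵢ is Gamma(α+n, β+T).
Sum of observations T = 8.82 minutes; n = 8.
Posterior: Gamma(9.8+8, 19.4+8.82) = Gamma(17.8, 28.22).
Var = α/β² = 0.022351.

0.022351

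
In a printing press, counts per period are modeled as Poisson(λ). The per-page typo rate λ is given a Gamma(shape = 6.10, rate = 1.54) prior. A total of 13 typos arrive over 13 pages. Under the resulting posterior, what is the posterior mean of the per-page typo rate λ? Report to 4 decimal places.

With a Gamma(shape α, rate β) prior, the Poisson likelihood is conjugate: the posterior is Gamma(α + ΣXᵢ, β + n).
Posterior: Gamma(α+S, β+n) = Gamma(6.10+13, 1.54+13) = Gamma(19.10, 14.54).
Posterior mean = α/β = 19.10/14.54 = 1.3136.

1.3136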